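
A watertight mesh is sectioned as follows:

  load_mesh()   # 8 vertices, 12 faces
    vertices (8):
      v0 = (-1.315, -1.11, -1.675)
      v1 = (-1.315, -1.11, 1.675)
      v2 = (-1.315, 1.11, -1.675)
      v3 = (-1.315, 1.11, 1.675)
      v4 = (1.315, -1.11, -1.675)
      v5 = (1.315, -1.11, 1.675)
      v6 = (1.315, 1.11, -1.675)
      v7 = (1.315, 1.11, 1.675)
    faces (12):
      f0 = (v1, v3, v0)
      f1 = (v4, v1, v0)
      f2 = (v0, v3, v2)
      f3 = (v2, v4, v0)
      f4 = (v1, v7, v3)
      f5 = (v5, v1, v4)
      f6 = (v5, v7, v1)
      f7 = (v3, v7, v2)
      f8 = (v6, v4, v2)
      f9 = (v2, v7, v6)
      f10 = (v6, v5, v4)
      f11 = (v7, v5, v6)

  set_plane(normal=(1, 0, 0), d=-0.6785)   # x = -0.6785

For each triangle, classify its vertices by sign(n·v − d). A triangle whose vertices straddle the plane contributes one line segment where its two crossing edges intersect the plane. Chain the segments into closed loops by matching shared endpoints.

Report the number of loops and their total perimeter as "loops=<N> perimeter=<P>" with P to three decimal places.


Straddling triangles (8 of 12):
  (v4,v1,v0) [+--] → (-0.6785, -1.11, 0.864249)–(-0.6785, -1.11, -1.675)  len=2.5392
  (v2,v4,v0) [-+-] → (-0.6785, 0.572726, -1.675)–(-0.6785, -1.11, -1.675)  len=1.6827
  (v1,v7,v3) [-+-] → (-0.6785, -0.572726, 1.675)–(-0.6785, 1.11, 1.675)  len=1.6827
  (v5,v1,v4) [+-+] → (-0.6785, -1.11, 1.675)–(-0.6785, -1.11, 0.864249)  len=0.8108
  (v5,v7,v1) [++-] → (-0.6785, -0.572726, 1.675)–(-0.6785, -1.11, 1.675)  len=0.5373
  (v3,v7,v2) [-+-] → (-0.6785, 1.11, 1.675)–(-0.6785, 1.11, -0.864249)  len=2.5392
  (v6,v4,v2) [++-] → (-0.6785, 0.572726, -1.675)–(-0.6785, 1.11, -1.675)  len=0.5373
  (v2,v7,v6) [-++] → (-0.6785, 1.11, -0.864249)–(-0.6785, 1.11, -1.675)  len=0.8108

Chained into 1 loop(s):
  loop 1: 8 segments, perimeter = 11.1400
Total perimeter = 11.140

loops=1 perimeter=11.140


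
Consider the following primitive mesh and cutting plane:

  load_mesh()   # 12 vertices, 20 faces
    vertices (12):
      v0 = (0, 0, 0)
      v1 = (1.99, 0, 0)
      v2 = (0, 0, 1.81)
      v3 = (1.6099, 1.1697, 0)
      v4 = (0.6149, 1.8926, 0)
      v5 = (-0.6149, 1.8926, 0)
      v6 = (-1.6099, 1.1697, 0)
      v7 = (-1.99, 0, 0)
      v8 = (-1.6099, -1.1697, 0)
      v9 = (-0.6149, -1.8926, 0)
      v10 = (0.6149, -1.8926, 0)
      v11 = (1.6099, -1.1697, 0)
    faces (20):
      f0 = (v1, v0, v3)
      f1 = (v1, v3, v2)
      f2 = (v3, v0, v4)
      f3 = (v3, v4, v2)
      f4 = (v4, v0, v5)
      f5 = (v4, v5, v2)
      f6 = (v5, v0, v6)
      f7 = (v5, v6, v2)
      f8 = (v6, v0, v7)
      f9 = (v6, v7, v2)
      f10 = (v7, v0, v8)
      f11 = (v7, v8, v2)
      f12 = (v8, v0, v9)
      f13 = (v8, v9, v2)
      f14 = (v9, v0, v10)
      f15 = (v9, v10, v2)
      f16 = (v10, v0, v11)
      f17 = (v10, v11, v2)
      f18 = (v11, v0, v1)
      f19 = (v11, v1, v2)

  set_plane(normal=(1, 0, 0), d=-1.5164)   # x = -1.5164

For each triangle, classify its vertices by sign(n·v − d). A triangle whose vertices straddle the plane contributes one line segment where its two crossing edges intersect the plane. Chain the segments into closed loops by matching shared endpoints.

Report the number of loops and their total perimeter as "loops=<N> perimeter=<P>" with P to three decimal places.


Straddling triangles (8 of 20):
  (v5,v0,v6) [++-] → (-1.5164, 1.10177, 0)–(-1.5164, 1.23763, 0)  len=0.1359
  (v5,v6,v2) [+-+] → (-1.5164, 1.23763, 0)–(-1.5164, 1.10177, 0.105121)  len=0.1718
  (v6,v0,v7) [-+-] → (-1.5164, 1.10177, 0)–(-1.5164, 0, 0)  len=1.1018
  (v6,v7,v2) [--+] → (-1.5164, 0, 0.430762)–(-1.5164, 1.10177, 0.105121)  len=1.1489
  (v7,v0,v8) [-+-] → (-1.5164, 0, 0)–(-1.5164, -1.10177, 0)  len=1.1018
  (v7,v8,v2) [--+] → (-1.5164, -1.10177, 0.105121)–(-1.5164, 0, 0.430762)  len=1.1489
  (v8,v0,v9) [-++] → (-1.5164, -1.10177, 0)–(-1.5164, -1.23763, 0)  len=0.1359
  (v8,v9,v2) [-++] → (-1.5164, -1.23763, 0)–(-1.5164, -1.10177, 0.105121)  len=0.1718

Chained into 1 loop(s):
  loop 1: 8 segments, perimeter = 5.1166
Total perimeter = 5.117

loops=1 perimeter=5.117


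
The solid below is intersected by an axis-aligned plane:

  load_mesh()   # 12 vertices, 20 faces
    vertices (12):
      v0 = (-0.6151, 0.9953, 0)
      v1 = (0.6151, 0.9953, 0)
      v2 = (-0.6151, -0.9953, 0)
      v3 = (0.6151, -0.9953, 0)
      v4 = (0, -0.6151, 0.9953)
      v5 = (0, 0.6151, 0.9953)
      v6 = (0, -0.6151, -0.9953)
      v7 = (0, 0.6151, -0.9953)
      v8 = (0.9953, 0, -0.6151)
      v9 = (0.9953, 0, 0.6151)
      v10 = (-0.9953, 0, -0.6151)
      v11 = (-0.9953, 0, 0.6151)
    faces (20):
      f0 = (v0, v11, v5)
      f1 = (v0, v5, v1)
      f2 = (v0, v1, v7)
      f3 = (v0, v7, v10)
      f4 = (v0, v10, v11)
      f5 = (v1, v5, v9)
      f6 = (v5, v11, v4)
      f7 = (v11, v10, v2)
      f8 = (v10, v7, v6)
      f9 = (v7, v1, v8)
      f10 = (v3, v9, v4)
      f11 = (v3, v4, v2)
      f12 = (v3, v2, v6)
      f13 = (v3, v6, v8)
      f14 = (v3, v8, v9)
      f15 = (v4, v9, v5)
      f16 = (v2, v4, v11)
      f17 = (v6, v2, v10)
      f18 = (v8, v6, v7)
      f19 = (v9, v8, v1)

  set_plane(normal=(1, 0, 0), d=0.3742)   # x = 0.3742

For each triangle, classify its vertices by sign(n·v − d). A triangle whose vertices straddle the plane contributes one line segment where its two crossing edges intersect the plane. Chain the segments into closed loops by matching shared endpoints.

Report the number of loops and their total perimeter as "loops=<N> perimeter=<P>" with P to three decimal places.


loops=1 perimeter=5.821

Straddling triangles (10 of 20):
  (v0,v5,v1) [--+] → (0.3742, 0.846397, 0.389803)–(0.3742, 0.9953, 0)  len=0.4173
  (v0,v1,v7) [-+-] → (0.3742, 0.9953, 0)–(0.3742, 0.846397, -0.389803)  len=0.4173
  (v1,v5,v9) [+-+] → (0.3742, 0.846397, 0.389803)–(0.3742, 0.383843, 0.852357)  len=0.6542
  (v7,v1,v8) [-++] → (0.3742, 0.846397, -0.389803)–(0.3742, 0.383843, -0.852357)  len=0.6542
  (v3,v9,v4) [++-] → (0.3742, -0.383843, 0.852357)–(0.3742, -0.846397, 0.389803)  len=0.6542
  (v3,v4,v2) [+--] → (0.3742, -0.846397, 0.389803)–(0.3742, -0.9953, 0)  len=0.4173
  (v3,v2,v6) [+--] → (0.3742, -0.9953, 0)–(0.3742, -0.846397, -0.389803)  len=0.4173
  (v3,v6,v8) [+-+] → (0.3742, -0.846397, -0.389803)–(0.3742, -0.383843, -0.852357)  len=0.6542
  (v4,v9,v5) [-+-] → (0.3742, -0.383843, 0.852357)–(0.3742, 0.383843, 0.852357)  len=0.7677
  (v8,v6,v7) [+--] → (0.3742, -0.383843, -0.852357)–(0.3742, 0.383843, -0.852357)  len=0.7677

Chained into 1 loop(s):
  loop 1: 10 segments, perimeter = 5.8211
Total perimeter = 5.821


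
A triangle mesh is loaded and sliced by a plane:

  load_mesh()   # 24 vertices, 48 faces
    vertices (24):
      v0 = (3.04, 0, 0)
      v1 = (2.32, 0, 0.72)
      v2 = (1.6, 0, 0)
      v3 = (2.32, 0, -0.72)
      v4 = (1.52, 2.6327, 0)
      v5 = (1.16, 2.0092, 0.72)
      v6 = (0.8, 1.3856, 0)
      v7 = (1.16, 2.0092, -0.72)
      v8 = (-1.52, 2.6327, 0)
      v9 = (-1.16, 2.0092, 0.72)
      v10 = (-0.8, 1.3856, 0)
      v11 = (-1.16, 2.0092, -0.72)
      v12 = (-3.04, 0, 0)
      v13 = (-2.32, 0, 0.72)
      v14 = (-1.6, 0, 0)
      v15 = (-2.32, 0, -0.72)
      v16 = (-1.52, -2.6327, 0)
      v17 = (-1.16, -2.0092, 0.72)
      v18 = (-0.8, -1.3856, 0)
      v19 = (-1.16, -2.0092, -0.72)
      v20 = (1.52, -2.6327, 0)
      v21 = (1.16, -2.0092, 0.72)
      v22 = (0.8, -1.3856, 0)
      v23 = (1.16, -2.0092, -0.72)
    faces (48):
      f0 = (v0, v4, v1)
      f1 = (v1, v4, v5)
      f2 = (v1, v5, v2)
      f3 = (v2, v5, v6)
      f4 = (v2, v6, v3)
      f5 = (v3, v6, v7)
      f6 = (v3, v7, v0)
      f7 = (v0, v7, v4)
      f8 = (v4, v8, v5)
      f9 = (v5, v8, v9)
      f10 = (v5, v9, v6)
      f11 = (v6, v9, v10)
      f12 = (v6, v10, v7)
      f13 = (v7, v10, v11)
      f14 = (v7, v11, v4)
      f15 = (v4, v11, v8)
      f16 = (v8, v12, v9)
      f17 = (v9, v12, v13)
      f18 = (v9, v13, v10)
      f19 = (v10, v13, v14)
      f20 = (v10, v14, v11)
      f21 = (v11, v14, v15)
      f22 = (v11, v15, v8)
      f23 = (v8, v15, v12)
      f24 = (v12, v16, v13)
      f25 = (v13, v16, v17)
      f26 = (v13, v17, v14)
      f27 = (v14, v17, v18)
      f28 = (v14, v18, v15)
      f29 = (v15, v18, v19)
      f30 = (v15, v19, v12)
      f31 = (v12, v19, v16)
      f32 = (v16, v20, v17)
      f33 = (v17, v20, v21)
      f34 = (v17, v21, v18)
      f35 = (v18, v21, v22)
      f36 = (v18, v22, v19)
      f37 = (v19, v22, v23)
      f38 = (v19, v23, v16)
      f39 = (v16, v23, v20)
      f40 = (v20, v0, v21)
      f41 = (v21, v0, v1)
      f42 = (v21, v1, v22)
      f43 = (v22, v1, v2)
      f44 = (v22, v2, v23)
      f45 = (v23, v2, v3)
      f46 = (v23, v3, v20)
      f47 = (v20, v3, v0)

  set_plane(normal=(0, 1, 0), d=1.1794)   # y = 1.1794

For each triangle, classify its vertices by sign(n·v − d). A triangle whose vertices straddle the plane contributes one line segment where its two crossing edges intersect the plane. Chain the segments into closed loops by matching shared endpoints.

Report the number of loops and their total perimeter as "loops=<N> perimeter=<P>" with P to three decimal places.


Straddling triangles (16 of 48):
  (v0,v4,v1) [-+-] → (2.35907, 1.1794, 0)–(1.96162, 1.1794, 0.397454)  len=0.5621
  (v1,v4,v5) [-++] → (1.96162, 1.1794, 0.397454)–(1.63908, 1.1794, 0.72)  len=0.4561
  (v1,v5,v2) [-+-] → (1.63908, 1.1794, 0.72)–(1.34172, 1.1794, 0.42264)  len=0.4205
  (v2,v5,v6) [-++] → (1.34172, 1.1794, 0.42264)–(0.919053, 1.1794, 0)  len=0.5977
  (v2,v6,v3) [-+-] → (0.919053, 1.1794, 0)–(1.0262, 1.1794, -0.107148)  len=0.1515
  (v3,v6,v7) [-++] → (1.0262, 1.1794, -0.107148)–(1.63908, 1.1794, -0.72)  len=0.8667
  (v3,v7,v0) [-+-] → (1.63908, 1.1794, -0.72)–(1.93644, 1.1794, -0.42264)  len=0.4205
  (v0,v7,v4) [-++] → (1.93644, 1.1794, -0.42264)–(2.35907, 1.1794, 0)  len=0.5977
  (v8,v12,v9) [+-+] → (-2.35907, 1.1794, 0)–(-1.93644, 1.1794, 0.42264)  len=0.5977
  (v9,v12,v13) [+--] → (-1.93644, 1.1794, 0.42264)–(-1.63908, 1.1794, 0.72)  len=0.4205
  (v9,v13,v10) [+-+] → (-1.63908, 1.1794, 0.72)–(-1.0262, 1.1794, 0.107148)  len=0.8667
  (v10,v13,v14) [+--] → (-1.0262, 1.1794, 0.107148)–(-0.919053, 1.1794, 0)  len=0.1515
  (v10,v14,v11) [+-+] → (-0.919053, 1.1794, 0)–(-1.34172, 1.1794, -0.42264)  len=0.5977
  (v11,v14,v15) [+--] → (-1.34172, 1.1794, -0.42264)–(-1.63908, 1.1794, -0.72)  len=0.4205
  (v11,v15,v8) [+-+] → (-1.63908, 1.1794, -0.72)–(-1.96162, 1.1794, -0.397454)  len=0.4561
  (v8,v15,v12) [+--] → (-1.96162, 1.1794, -0.397454)–(-2.35907, 1.1794, 0)  len=0.5621

Chained into 2 loop(s):
  loop 1: 8 segments, perimeter = 4.0730
  loop 2: 8 segments, perimeter = 4.0730
Total perimeter = 8.146

loops=2 perimeter=8.146


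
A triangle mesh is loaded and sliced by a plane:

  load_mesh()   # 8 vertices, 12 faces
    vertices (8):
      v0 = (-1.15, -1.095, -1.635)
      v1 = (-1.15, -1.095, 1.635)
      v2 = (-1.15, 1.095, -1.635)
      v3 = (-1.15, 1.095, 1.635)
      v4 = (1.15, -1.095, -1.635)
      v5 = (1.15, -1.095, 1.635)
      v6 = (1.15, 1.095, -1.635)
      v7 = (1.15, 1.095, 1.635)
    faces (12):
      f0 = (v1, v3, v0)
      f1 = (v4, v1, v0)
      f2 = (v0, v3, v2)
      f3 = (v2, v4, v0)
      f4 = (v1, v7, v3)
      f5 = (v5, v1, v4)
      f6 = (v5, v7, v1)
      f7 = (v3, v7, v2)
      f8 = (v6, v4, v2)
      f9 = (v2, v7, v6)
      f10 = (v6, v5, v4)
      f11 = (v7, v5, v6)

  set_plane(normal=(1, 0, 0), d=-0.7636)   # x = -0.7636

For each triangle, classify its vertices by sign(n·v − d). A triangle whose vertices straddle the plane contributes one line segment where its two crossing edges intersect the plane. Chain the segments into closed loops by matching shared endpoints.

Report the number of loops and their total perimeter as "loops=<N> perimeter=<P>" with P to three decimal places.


loops=1 perimeter=10.920

Straddling triangles (8 of 12):
  (v4,v1,v0) [+--] → (-0.7636, -1.095, 1.08564)–(-0.7636, -1.095, -1.635)  len=2.7206
  (v2,v4,v0) [-+-] → (-0.7636, 0.72708, -1.635)–(-0.7636, -1.095, -1.635)  len=1.8221
  (v1,v7,v3) [-+-] → (-0.7636, -0.72708, 1.635)–(-0.7636, 1.095, 1.635)  len=1.8221
  (v5,v1,v4) [+-+] → (-0.7636, -1.095, 1.635)–(-0.7636, -1.095, 1.08564)  len=0.5494
  (v5,v7,v1) [++-] → (-0.7636, -0.72708, 1.635)–(-0.7636, -1.095, 1.635)  len=0.3679
  (v3,v7,v2) [-+-] → (-0.7636, 1.095, 1.635)–(-0.7636, 1.095, -1.08564)  len=2.7206
  (v6,v4,v2) [++-] → (-0.7636, 0.72708, -1.635)–(-0.7636, 1.095, -1.635)  len=0.3679
  (v2,v7,v6) [-++] → (-0.7636, 1.095, -1.08564)–(-0.7636, 1.095, -1.635)  len=0.5494

Chained into 1 loop(s):
  loop 1: 8 segments, perimeter = 10.9200
Total perimeter = 10.920


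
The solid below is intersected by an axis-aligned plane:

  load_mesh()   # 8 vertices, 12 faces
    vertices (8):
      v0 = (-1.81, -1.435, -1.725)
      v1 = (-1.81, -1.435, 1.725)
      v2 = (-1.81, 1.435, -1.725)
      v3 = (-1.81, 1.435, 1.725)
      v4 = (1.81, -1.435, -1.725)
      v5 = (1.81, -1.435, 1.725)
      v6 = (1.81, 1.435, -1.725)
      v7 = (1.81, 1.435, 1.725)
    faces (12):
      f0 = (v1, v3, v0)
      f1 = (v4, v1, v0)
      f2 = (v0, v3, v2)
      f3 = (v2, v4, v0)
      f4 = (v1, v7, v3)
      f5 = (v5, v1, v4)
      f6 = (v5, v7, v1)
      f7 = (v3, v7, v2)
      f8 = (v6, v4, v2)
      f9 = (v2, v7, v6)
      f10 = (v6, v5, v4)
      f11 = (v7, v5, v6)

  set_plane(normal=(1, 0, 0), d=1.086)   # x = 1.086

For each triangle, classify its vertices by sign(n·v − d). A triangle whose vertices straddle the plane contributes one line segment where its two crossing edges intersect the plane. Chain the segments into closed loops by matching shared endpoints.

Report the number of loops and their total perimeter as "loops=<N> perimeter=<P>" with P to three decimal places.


loops=1 perimeter=12.640

Straddling triangles (8 of 12):
  (v4,v1,v0) [+--] → (1.086, -1.435, -1.035)–(1.086, -1.435, -1.725)  len=0.6900
  (v2,v4,v0) [-+-] → (1.086, -0.861, -1.725)–(1.086, -1.435, -1.725)  len=0.5740
  (v1,v7,v3) [-+-] → (1.086, 0.861, 1.725)–(1.086, 1.435, 1.725)  len=0.5740
  (v5,v1,v4) [+-+] → (1.086, -1.435, 1.725)–(1.086, -1.435, -1.035)  len=2.7600
  (v5,v7,v1) [++-] → (1.086, 0.861, 1.725)–(1.086, -1.435, 1.725)  len=2.2960
  (v3,v7,v2) [-+-] → (1.086, 1.435, 1.725)–(1.086, 1.435, 1.035)  len=0.6900
  (v6,v4,v2) [++-] → (1.086, -0.861, -1.725)–(1.086, 1.435, -1.725)  len=2.2960
  (v2,v7,v6) [-++] → (1.086, 1.435, 1.035)–(1.086, 1.435, -1.725)  len=2.7600

Chained into 1 loop(s):
  loop 1: 8 segments, perimeter = 12.6400
Total perimeter = 12.640


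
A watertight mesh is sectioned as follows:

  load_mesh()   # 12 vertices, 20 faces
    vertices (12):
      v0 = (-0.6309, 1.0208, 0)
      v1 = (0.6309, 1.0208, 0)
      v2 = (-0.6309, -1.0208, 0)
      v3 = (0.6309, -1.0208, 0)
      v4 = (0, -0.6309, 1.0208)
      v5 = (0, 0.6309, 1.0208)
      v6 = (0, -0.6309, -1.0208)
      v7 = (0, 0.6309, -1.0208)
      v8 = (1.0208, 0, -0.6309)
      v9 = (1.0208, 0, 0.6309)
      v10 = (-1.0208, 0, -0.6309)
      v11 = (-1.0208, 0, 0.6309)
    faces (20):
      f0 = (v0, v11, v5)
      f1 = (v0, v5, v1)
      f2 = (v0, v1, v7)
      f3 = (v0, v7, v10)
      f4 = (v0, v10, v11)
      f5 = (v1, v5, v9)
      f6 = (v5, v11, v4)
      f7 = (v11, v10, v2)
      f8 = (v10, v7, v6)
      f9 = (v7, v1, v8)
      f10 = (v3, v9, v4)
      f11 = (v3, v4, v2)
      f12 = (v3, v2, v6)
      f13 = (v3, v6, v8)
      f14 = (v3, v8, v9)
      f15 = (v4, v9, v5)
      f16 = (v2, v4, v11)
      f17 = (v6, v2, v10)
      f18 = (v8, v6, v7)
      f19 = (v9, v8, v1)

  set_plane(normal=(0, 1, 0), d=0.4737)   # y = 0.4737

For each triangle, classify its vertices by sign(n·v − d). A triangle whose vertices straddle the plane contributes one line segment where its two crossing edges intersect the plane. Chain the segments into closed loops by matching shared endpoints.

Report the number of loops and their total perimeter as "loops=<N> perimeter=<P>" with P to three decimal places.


loops=1 perimeter=5.754

Straddling triangles (10 of 20):
  (v0,v11,v5) [+-+] → (-0.839868, 0.4737, 0.338132)–(-0.254351, 0.4737, 0.923649)  len=0.8280
  (v0,v7,v10) [++-] → (-0.254351, 0.4737, -0.923649)–(-0.839868, 0.4737, -0.338132)  len=0.8280
  (v0,v10,v11) [+--] → (-0.839868, 0.4737, -0.338132)–(-0.839868, 0.4737, 0.338132)  len=0.6763
  (v1,v5,v9) [++-] → (0.254351, 0.4737, 0.923649)–(0.839868, 0.4737, 0.338132)  len=0.8280
  (v5,v11,v4) [+--] → (-0.254351, 0.4737, 0.923649)–(0, 0.4737, 1.0208)  len=0.2723
  (v10,v7,v6) [-+-] → (-0.254351, 0.4737, -0.923649)–(0, 0.4737, -1.0208)  len=0.2723
  (v7,v1,v8) [++-] → (0.839868, 0.4737, -0.338132)–(0.254351, 0.4737, -0.923649)  len=0.8280
  (v4,v9,v5) [--+] → (0.254351, 0.4737, 0.923649)–(0, 0.4737, 1.0208)  len=0.2723
  (v8,v6,v7) [--+] → (0, 0.4737, -1.0208)–(0.254351, 0.4737, -0.923649)  len=0.2723
  (v9,v8,v1) [--+] → (0.839868, 0.4737, -0.338132)–(0.839868, 0.4737, 0.338132)  len=0.6763

Chained into 1 loop(s):
  loop 1: 10 segments, perimeter = 5.7538
Total perimeter = 5.754


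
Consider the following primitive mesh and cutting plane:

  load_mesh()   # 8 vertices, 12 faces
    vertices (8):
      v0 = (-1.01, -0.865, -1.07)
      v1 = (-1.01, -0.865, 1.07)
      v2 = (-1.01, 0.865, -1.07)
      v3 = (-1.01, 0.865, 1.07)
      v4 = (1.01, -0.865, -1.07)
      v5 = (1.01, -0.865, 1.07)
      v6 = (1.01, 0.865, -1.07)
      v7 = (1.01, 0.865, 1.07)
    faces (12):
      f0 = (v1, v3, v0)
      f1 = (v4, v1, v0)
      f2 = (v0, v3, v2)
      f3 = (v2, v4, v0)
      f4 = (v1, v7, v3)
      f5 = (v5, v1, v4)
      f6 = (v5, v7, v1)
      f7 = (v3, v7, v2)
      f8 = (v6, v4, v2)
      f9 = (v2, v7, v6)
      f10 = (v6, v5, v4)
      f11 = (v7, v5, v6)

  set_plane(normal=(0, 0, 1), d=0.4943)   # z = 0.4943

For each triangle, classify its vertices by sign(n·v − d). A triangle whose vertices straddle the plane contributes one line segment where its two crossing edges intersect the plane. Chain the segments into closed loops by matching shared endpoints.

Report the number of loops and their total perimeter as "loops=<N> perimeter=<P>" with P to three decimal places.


loops=1 perimeter=7.500

Straddling triangles (8 of 12):
  (v1,v3,v0) [++-] → (-1.01, 0.399598, 0.4943)–(-1.01, -0.865, 0.4943)  len=1.2646
  (v4,v1,v0) [-+-] → (-0.466582, -0.865, 0.4943)–(-1.01, -0.865, 0.4943)  len=0.5434
  (v0,v3,v2) [-+-] → (-1.01, 0.399598, 0.4943)–(-1.01, 0.865, 0.4943)  len=0.4654
  (v5,v1,v4) [++-] → (-0.466582, -0.865, 0.4943)–(1.01, -0.865, 0.4943)  len=1.4766
  (v3,v7,v2) [++-] → (0.466582, 0.865, 0.4943)–(-1.01, 0.865, 0.4943)  len=1.4766
  (v2,v7,v6) [-+-] → (0.466582, 0.865, 0.4943)–(1.01, 0.865, 0.4943)  len=0.5434
  (v6,v5,v4) [-+-] → (1.01, -0.399598, 0.4943)–(1.01, -0.865, 0.4943)  len=0.4654
  (v7,v5,v6) [++-] → (1.01, -0.399598, 0.4943)–(1.01, 0.865, 0.4943)  len=1.2646

Chained into 1 loop(s):
  loop 1: 8 segments, perimeter = 7.5000
Total perimeter = 7.500


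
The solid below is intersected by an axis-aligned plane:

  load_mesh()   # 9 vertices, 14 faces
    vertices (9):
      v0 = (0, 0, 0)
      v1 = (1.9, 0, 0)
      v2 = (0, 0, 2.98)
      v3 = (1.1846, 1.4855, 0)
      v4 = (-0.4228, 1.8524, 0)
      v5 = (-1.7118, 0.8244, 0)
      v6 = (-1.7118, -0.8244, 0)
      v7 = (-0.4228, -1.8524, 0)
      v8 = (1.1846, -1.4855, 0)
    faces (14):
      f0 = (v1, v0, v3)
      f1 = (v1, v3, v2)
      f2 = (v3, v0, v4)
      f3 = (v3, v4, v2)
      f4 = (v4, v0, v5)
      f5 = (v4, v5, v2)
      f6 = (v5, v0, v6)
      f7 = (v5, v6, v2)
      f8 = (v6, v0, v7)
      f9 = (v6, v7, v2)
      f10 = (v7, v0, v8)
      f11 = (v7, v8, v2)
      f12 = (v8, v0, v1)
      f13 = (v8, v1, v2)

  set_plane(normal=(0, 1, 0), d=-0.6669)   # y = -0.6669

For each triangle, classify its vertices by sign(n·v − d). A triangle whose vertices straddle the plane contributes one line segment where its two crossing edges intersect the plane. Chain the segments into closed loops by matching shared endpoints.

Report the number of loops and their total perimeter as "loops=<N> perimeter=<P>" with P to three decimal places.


loops=1 perimeter=8.447

Straddling triangles (8 of 14):
  (v5,v0,v6) [++-] → (-1.38476, -0.6669, 0)–(-1.7118, -0.6669, 0)  len=0.3270
  (v5,v6,v2) [+-+] → (-1.7118, -0.6669, 0)–(-1.38476, -0.6669, 0.569323)  len=0.6566
  (v6,v0,v7) [-+-] → (-1.38476, -0.6669, 0)–(-0.152216, -0.6669, 0)  len=1.2325
  (v6,v7,v2) [--+] → (-0.152216, -0.6669, 1.90714)–(-1.38476, -0.6669, 0.569323)  len=1.8190
  (v7,v0,v8) [-+-] → (-0.152216, -0.6669, 0)–(0.531814, -0.6669, 0)  len=0.6840
  (v7,v8,v2) [--+] → (0.531814, -0.6669, 1.64216)–(-0.152216, -0.6669, 1.90714)  len=0.7336
  (v8,v0,v1) [-++] → (0.531814, -0.6669, 0)–(1.57883, -0.6669, 0)  len=1.0470
  (v8,v1,v2) [-++] → (1.57883, -0.6669, 0)–(0.531814, -0.6669, 1.64216)  len=1.9475

Chained into 1 loop(s):
  loop 1: 8 segments, perimeter = 8.4473
Total perimeter = 8.447


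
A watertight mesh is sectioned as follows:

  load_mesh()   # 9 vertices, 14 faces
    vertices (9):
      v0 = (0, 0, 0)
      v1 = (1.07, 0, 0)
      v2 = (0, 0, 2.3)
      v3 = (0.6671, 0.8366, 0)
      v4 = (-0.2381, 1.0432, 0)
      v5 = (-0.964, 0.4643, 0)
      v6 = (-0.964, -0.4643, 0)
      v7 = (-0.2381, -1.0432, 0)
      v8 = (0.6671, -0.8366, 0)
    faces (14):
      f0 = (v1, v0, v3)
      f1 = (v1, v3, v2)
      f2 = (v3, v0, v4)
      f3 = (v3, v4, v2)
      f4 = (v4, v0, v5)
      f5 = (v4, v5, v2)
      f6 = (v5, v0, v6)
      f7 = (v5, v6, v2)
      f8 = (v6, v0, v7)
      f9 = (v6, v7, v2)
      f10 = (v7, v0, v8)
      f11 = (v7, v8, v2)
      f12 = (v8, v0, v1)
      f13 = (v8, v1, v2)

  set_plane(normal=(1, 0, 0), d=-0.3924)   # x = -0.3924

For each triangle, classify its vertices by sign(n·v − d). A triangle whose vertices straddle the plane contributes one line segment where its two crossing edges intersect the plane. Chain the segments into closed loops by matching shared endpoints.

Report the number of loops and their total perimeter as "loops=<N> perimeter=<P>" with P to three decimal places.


loops=1 perimeter=5.313

Straddling triangles (6 of 14):
  (v4,v0,v5) [++-] → (-0.3924, 0.188995, 0)–(-0.3924, 0.920147, 0)  len=0.7312
  (v4,v5,v2) [+-+] → (-0.3924, 0.920147, 0)–(-0.3924, 0.188995, 1.36378)  len=1.5474
  (v5,v0,v6) [-+-] → (-0.3924, 0.188995, 0)–(-0.3924, -0.188995, 0)  len=0.3780
  (v5,v6,v2) [--+] → (-0.3924, -0.188995, 1.36378)–(-0.3924, 0.188995, 1.36378)  len=0.3780
  (v6,v0,v7) [-++] → (-0.3924, -0.188995, 0)–(-0.3924, -0.920147, 0)  len=0.7312
  (v6,v7,v2) [-++] → (-0.3924, -0.920147, 0)–(-0.3924, -0.188995, 1.36378)  len=1.5474

Chained into 1 loop(s):
  loop 1: 6 segments, perimeter = 5.3131
Total perimeter = 5.313


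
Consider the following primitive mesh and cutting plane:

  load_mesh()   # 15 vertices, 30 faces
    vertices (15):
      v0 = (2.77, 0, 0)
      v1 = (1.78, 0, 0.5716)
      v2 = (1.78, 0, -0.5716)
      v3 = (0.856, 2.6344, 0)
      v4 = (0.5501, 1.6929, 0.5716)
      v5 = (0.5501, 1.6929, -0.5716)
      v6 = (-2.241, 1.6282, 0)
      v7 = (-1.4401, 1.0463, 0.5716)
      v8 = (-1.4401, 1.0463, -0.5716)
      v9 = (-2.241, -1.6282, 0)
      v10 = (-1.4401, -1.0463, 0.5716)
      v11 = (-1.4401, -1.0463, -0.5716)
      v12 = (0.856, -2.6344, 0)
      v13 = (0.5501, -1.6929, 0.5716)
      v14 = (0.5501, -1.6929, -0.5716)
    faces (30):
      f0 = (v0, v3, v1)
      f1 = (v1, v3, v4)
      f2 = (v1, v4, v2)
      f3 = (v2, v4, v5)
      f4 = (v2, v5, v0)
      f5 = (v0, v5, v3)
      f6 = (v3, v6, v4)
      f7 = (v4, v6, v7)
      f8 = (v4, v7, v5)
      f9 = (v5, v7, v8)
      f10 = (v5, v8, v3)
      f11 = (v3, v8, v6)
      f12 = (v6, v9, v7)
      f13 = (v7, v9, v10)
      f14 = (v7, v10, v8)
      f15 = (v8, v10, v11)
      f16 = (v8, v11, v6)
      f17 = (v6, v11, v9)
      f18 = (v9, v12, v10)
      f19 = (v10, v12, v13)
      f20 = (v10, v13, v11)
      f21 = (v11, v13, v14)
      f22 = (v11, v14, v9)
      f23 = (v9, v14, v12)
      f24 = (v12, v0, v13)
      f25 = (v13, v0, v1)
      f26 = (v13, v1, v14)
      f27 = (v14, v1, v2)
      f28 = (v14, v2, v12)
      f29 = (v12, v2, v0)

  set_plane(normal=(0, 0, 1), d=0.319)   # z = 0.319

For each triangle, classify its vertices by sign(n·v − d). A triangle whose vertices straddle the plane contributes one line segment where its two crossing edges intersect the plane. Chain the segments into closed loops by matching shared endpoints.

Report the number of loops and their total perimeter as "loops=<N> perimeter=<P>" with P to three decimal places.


Straddling triangles (20 of 30):
  (v0,v3,v1) [--+] → (1.37167, 1.16419, 0.319)–(2.2175, 0, 0.319)  len=1.4390
  (v1,v3,v4) [+-+] → (1.37167, 1.16419, 0.319)–(0.685283, 2.10897, 0.319)  len=1.1678
  (v1,v4,v2) [++-] → (0.821857, 1.31884, 0.319)–(1.78, 0, 0.319)  len=1.6301
  (v2,v4,v5) [-+-] → (0.821857, 1.31884, 0.319)–(0.5501, 1.6929, 0.319)  len=0.4624
  (v3,v6,v4) [--+] → (-0.683336, 1.66431, 0.319)–(0.685283, 2.10897, 0.319)  len=1.4390
  (v4,v6,v7) [+-+] → (-0.683336, 1.66431, 0.319)–(-1.79403, 1.30345, 0.319)  len=1.1678
  (v4,v7,v5) [++-] → (-1.00035, 1.18917, 0.319)–(0.5501, 1.6929, 0.319)  len=1.6302
  (v5,v7,v8) [-+-] → (-1.00035, 1.18917, 0.319)–(-1.4401, 1.0463, 0.319)  len=0.4624
  (v6,v9,v7) [--+] → (-1.79403, -0.135608, 0.319)–(-1.79403, 1.30345, 0.319)  len=1.4391
  (v7,v9,v10) [+-+] → (-1.79403, -0.135608, 0.319)–(-1.79403, -1.30345, 0.319)  len=1.1678
  (v7,v10,v8) [++-] → (-1.4401, -0.583922, 0.319)–(-1.4401, 1.0463, 0.319)  len=1.6302
  (v8,v10,v11) [-+-] → (-1.4401, -0.583922, 0.319)–(-1.4401, -1.0463, 0.319)  len=0.4624
  (v9,v12,v10) [--+] → (-0.425413, -1.74811, 0.319)–(-1.79403, -1.30345, 0.319)  len=1.4390
  (v10,v12,v13) [+-+] → (-0.425413, -1.74811, 0.319)–(0.685283, -2.10897, 0.319)  len=1.1678
  (v10,v13,v11) [++-] → (0.110348, -1.55003, 0.319)–(-1.4401, -1.0463, 0.319)  len=1.6302
  (v11,v13,v14) [-+-] → (0.110348, -1.55003, 0.319)–(0.5501, -1.6929, 0.319)  len=0.4624
  (v12,v0,v13) [--+] → (1.53111, -0.944778, 0.319)–(0.685283, -2.10897, 0.319)  len=1.4390
  (v13,v0,v1) [+-+] → (1.53111, -0.944778, 0.319)–(2.2175, 0, 0.319)  len=1.1678
  (v13,v1,v14) [++-] → (1.50824, -0.374061, 0.319)–(0.5501, -1.6929, 0.319)  len=1.6301
  (v14,v1,v2) [-+-] → (1.50824, -0.374061, 0.319)–(1.78, 0, 0.319)  len=0.4624

Chained into 2 loop(s):
  loop 1: 10 segments, perimeter = 13.0343
  loop 2: 10 segments, perimeter = 10.4628
Total perimeter = 23.497

loops=2 perimeter=23.497


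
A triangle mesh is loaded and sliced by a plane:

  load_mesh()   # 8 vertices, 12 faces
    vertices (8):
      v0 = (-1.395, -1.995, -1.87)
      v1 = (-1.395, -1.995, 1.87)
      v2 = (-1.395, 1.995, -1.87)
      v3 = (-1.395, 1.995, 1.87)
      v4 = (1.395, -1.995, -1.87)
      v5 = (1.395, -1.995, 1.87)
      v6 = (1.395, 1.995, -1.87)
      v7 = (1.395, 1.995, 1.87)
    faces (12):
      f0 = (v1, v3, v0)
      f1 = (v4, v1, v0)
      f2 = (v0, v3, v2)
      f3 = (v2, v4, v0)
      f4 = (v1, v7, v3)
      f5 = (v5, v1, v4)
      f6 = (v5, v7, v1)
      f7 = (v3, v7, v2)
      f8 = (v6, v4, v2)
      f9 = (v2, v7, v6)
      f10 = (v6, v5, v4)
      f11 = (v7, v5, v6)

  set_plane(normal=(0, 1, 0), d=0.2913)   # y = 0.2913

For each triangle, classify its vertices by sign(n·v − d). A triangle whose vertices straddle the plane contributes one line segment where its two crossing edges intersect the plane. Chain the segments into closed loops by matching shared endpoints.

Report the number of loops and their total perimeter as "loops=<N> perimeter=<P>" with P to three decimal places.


loops=1 perimeter=13.060

Straddling triangles (8 of 12):
  (v1,v3,v0) [-+-] → (-1.395, 0.2913, 1.87)–(-1.395, 0.2913, 0.273048)  len=1.5970
  (v0,v3,v2) [-++] → (-1.395, 0.2913, 0.273048)–(-1.395, 0.2913, -1.87)  len=2.1430
  (v2,v4,v0) [+--] → (-0.203691, 0.2913, -1.87)–(-1.395, 0.2913, -1.87)  len=1.1913
  (v1,v7,v3) [-++] → (0.203691, 0.2913, 1.87)–(-1.395, 0.2913, 1.87)  len=1.5987
  (v5,v7,v1) [-+-] → (1.395, 0.2913, 1.87)–(0.203691, 0.2913, 1.87)  len=1.1913
  (v6,v4,v2) [+-+] → (1.395, 0.2913, -1.87)–(-0.203691, 0.2913, -1.87)  len=1.5987
  (v6,v5,v4) [+--] → (1.395, 0.2913, -0.273048)–(1.395, 0.2913, -1.87)  len=1.5970
  (v7,v5,v6) [+-+] → (1.395, 0.2913, 1.87)–(1.395, 0.2913, -0.273048)  len=2.1430

Chained into 1 loop(s):
  loop 1: 8 segments, perimeter = 13.0600
Total perimeter = 13.060


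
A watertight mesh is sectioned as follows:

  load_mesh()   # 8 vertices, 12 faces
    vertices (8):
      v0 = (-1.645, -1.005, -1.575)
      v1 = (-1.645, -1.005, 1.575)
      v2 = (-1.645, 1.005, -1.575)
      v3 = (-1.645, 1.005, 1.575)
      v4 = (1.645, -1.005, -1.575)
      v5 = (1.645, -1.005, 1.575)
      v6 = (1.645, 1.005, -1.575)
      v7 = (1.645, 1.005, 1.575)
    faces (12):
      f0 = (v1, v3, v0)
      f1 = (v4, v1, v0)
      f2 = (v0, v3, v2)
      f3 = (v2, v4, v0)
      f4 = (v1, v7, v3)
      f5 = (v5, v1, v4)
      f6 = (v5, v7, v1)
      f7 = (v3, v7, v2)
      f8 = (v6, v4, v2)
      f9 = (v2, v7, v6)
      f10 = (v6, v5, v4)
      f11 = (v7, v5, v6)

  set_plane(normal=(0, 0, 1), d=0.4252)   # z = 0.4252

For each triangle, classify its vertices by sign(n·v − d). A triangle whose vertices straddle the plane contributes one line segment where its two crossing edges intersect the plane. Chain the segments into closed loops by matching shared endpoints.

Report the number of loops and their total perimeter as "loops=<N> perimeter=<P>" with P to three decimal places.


Straddling triangles (8 of 12):
  (v1,v3,v0) [++-] → (-1.645, 0.271318, 0.4252)–(-1.645, -1.005, 0.4252)  len=1.2763
  (v4,v1,v0) [-+-] → (-0.444098, -1.005, 0.4252)–(-1.645, -1.005, 0.4252)  len=1.2009
  (v0,v3,v2) [-+-] → (-1.645, 0.271318, 0.4252)–(-1.645, 1.005, 0.4252)  len=0.7337
  (v5,v1,v4) [++-] → (-0.444098, -1.005, 0.4252)–(1.645, -1.005, 0.4252)  len=2.0891
  (v3,v7,v2) [++-] → (0.444098, 1.005, 0.4252)–(-1.645, 1.005, 0.4252)  len=2.0891
  (v2,v7,v6) [-+-] → (0.444098, 1.005, 0.4252)–(1.645, 1.005, 0.4252)  len=1.2009
  (v6,v5,v4) [-+-] → (1.645, -0.271318, 0.4252)–(1.645, -1.005, 0.4252)  len=0.7337
  (v7,v5,v6) [++-] → (1.645, -0.271318, 0.4252)–(1.645, 1.005, 0.4252)  len=1.2763

Chained into 1 loop(s):
  loop 1: 8 segments, perimeter = 10.6000
Total perimeter = 10.600

loops=1 perimeter=10.600


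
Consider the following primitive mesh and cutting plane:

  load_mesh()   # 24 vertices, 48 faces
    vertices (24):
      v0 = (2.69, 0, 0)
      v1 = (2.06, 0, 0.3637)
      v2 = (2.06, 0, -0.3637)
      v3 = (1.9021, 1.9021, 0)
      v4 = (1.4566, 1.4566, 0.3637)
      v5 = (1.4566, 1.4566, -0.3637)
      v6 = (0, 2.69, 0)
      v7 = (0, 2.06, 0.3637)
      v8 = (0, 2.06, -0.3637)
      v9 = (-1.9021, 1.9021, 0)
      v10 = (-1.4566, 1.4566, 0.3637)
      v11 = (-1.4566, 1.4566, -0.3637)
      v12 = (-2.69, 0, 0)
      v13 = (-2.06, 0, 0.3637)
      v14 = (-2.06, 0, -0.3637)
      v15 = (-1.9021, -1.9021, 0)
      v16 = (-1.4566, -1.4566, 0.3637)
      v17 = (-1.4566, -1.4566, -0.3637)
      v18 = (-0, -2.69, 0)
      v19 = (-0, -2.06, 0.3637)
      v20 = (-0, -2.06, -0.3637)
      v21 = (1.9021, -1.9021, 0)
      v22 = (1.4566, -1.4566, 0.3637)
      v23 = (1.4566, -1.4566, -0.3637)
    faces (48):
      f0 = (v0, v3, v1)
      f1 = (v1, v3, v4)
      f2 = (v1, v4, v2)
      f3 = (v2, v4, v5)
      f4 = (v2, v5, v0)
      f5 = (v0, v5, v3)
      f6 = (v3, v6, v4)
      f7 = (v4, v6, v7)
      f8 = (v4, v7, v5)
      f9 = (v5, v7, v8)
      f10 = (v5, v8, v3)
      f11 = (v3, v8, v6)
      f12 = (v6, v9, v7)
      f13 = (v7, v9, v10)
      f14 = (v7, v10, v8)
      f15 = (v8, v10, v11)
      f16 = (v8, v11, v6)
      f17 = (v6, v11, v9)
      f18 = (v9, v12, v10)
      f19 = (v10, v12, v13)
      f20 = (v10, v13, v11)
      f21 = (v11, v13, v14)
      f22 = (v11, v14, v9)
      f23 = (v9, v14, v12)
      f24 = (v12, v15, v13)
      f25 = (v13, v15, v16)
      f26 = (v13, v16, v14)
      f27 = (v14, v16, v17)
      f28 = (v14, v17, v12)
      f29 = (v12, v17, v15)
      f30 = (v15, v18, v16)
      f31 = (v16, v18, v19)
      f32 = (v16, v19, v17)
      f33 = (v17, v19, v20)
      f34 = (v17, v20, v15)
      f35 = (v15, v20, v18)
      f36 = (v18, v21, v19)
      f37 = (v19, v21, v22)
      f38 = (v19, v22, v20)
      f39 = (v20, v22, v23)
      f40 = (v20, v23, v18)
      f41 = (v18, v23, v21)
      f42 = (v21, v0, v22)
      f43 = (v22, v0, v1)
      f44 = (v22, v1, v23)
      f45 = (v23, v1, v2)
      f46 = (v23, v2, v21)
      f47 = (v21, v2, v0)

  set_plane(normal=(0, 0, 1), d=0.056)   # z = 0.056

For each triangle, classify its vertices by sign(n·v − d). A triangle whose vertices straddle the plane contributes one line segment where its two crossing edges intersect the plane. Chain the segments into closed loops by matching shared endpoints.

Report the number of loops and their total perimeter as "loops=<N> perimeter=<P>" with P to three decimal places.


Straddling triangles (32 of 48):
  (v0,v3,v1) [--+] → (1.92641, 1.60923, 0.056)–(2.593, 0, 0.056)  len=1.7418
  (v1,v3,v4) [+-+] → (1.92641, 1.60923, 0.056)–(1.83351, 1.83351, 0.056)  len=0.2428
  (v1,v4,v2) [++-] → (1.71185, 0.840439, 0.056)–(2.06, 0, 0.056)  len=0.9097
  (v2,v4,v5) [-+-] → (1.71185, 0.840439, 0.056)–(1.4566, 1.4566, 0.056)  len=0.6669
  (v3,v6,v4) [--+] → (0.224277, 2.50009, 0.056)–(1.83351, 1.83351, 0.056)  len=1.7418
  (v4,v6,v7) [+-+] → (0.224277, 2.50009, 0.056)–(0, 2.593, 0.056)  len=0.2428
  (v4,v7,v5) [++-] → (0.616161, 1.80475, 0.056)–(1.4566, 1.4566, 0.056)  len=0.9097
  (v5,v7,v8) [-+-] → (0.616161, 1.80475, 0.056)–(0, 2.06, 0.056)  len=0.6669
  (v6,v9,v7) [--+] → (-1.60923, 1.92641, 0.056)–(0, 2.593, 0.056)  len=1.7418
  (v7,v9,v10) [+-+] → (-1.60923, 1.92641, 0.056)–(-1.83351, 1.83351, 0.056)  len=0.2428
  (v7,v10,v8) [++-] → (-0.840439, 1.71185, 0.056)–(0, 2.06, 0.056)  len=0.9097
  (v8,v10,v11) [-+-] → (-0.840439, 1.71185, 0.056)–(-1.4566, 1.4566, 0.056)  len=0.6669
  (v9,v12,v10) [--+] → (-2.50009, 0.224277, 0.056)–(-1.83351, 1.83351, 0.056)  len=1.7418
  (v10,v12,v13) [+-+] → (-2.50009, 0.224277, 0.056)–(-2.593, 0, 0.056)  len=0.2428
  (v10,v13,v11) [++-] → (-1.80475, 0.616161, 0.056)–(-1.4566, 1.4566, 0.056)  len=0.9097
  (v11,v13,v14) [-+-] → (-1.80475, 0.616161, 0.056)–(-2.06, 0, 0.056)  len=0.6669
  (v12,v15,v13) [--+] → (-1.92641, -1.60923, 0.056)–(-2.593, 0, 0.056)  len=1.7418
  (v13,v15,v16) [+-+] → (-1.92641, -1.60923, 0.056)–(-1.83351, -1.83351, 0.056)  len=0.2428
  (v13,v16,v14) [++-] → (-1.71185, -0.840439, 0.056)–(-2.06, 0, 0.056)  len=0.9097
  (v14,v16,v17) [-+-] → (-1.71185, -0.840439, 0.056)–(-1.4566, -1.4566, 0.056)  len=0.6669
  (v15,v18,v16) [--+] → (-0.224277, -2.50009, 0.056)–(-1.83351, -1.83351, 0.056)  len=1.7418
  (v16,v18,v19) [+-+] → (-0.224277, -2.50009, 0.056)–(0, -2.593, 0.056)  len=0.2428
  (v16,v19,v17) [++-] → (-0.616161, -1.80475, 0.056)–(-1.4566, -1.4566, 0.056)  len=0.9097
  (v17,v19,v20) [-+-] → (-0.616161, -1.80475, 0.056)–(0, -2.06, 0.056)  len=0.6669
  (v18,v21,v19) [--+] → (1.60923, -1.92641, 0.056)–(0, -2.593, 0.056)  len=1.7418
  (v19,v21,v22) [+-+] → (1.60923, -1.92641, 0.056)–(1.83351, -1.83351, 0.056)  len=0.2428
  (v19,v22,v20) [++-] → (0.840439, -1.71185, 0.056)–(0, -2.06, 0.056)  len=0.9097
  (v20,v22,v23) [-+-] → (0.840439, -1.71185, 0.056)–(1.4566, -1.4566, 0.056)  len=0.6669
  (v21,v0,v22) [--+] → (2.50009, -0.224277, 0.056)–(1.83351, -1.83351, 0.056)  len=1.7418
  (v22,v0,v1) [+-+] → (2.50009, -0.224277, 0.056)–(2.593, 0, 0.056)  len=0.2428
  (v22,v1,v23) [++-] → (1.80475, -0.616161, 0.056)–(1.4566, -1.4566, 0.056)  len=0.9097
  (v23,v1,v2) [-+-] → (1.80475, -0.616161, 0.056)–(2.06, 0, 0.056)  len=0.6669

Chained into 2 loop(s):
  loop 1: 16 segments, perimeter = 15.8767
  loop 2: 16 segments, perimeter = 12.6131
Total perimeter = 28.490

loops=2 perimeter=28.490


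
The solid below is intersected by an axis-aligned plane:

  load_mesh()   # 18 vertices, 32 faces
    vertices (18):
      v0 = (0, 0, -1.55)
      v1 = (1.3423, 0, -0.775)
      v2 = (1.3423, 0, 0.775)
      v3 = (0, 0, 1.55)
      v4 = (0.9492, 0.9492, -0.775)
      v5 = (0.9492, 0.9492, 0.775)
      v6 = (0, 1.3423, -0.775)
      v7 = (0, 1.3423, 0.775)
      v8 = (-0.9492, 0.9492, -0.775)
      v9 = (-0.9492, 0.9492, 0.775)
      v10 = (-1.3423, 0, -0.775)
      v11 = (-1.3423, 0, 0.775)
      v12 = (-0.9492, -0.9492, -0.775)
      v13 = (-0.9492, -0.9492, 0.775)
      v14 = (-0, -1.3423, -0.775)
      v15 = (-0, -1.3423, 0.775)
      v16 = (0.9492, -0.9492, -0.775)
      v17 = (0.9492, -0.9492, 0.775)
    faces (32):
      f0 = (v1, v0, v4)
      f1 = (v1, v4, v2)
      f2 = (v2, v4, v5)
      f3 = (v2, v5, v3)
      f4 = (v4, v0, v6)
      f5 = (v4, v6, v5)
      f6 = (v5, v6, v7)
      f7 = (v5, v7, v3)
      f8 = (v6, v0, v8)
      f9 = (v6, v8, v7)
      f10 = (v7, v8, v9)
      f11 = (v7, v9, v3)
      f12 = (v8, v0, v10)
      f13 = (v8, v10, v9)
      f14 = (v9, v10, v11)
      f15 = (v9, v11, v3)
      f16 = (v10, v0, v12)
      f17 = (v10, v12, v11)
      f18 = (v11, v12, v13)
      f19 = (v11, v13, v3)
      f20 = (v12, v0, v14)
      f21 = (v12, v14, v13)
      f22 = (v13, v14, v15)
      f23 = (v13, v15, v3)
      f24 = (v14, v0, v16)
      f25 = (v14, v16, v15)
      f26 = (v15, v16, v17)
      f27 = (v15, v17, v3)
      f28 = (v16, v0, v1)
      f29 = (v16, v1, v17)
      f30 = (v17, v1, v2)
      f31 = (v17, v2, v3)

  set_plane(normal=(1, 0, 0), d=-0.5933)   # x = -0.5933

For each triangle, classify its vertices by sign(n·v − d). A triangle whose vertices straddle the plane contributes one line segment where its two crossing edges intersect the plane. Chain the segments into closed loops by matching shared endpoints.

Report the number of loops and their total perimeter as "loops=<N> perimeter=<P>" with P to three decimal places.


loops=1 perimeter=7.865

Straddling triangles (12 of 32):
  (v6,v0,v8) [++-] → (-0.5933, 0.5933, -1.06558)–(-0.5933, 1.09659, -0.775)  len=0.5812
  (v6,v8,v7) [+-+] → (-0.5933, 1.09659, -0.775)–(-0.5933, 1.09659, -0.193832)  len=0.5812
  (v7,v8,v9) [+--] → (-0.5933, 1.09659, -0.193832)–(-0.5933, 1.09659, 0.775)  len=0.9688
  (v7,v9,v3) [+-+] → (-0.5933, 1.09659, 0.775)–(-0.5933, 0.5933, 1.06558)  len=0.5812
  (v8,v0,v10) [-+-] → (-0.5933, 0.5933, -1.06558)–(-0.5933, 0, -1.20745)  len=0.6100
  (v9,v11,v3) [--+] → (-0.5933, 0, 1.20745)–(-0.5933, 0.5933, 1.06558)  len=0.6100
  (v10,v0,v12) [-+-] → (-0.5933, 0, -1.20745)–(-0.5933, -0.5933, -1.06558)  len=0.6100
  (v11,v13,v3) [--+] → (-0.5933, -0.5933, 1.06558)–(-0.5933, 0, 1.20745)  len=0.6100
  (v12,v0,v14) [-++] → (-0.5933, -0.5933, -1.06558)–(-0.5933, -1.09659, -0.775)  len=0.5812
  (v12,v14,v13) [-+-] → (-0.5933, -1.09659, -0.775)–(-0.5933, -1.09659, 0.193832)  len=0.9688
  (v13,v14,v15) [-++] → (-0.5933, -1.09659, 0.193832)–(-0.5933, -1.09659, 0.775)  len=0.5812
  (v13,v15,v3) [-++] → (-0.5933, -1.09659, 0.775)–(-0.5933, -0.5933, 1.06558)  len=0.5812

Chained into 1 loop(s):
  loop 1: 12 segments, perimeter = 7.8647
Total perimeter = 7.865


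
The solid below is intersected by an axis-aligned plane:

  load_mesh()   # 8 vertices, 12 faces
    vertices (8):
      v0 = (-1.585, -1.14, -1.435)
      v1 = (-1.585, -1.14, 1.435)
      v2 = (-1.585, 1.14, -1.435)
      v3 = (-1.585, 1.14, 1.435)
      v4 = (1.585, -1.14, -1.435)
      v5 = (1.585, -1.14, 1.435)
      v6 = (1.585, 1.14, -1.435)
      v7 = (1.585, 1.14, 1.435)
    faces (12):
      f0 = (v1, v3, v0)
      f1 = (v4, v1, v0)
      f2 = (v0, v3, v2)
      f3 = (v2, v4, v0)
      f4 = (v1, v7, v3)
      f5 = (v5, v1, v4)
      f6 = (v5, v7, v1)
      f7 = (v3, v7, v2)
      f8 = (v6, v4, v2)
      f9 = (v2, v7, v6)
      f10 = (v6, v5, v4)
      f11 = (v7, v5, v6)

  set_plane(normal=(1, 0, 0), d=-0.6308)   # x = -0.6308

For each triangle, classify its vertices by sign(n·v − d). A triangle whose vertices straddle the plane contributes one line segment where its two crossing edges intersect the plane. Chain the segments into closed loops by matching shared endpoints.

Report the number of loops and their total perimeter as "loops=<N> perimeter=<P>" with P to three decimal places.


Straddling triangles (8 of 12):
  (v4,v1,v0) [+--] → (-0.6308, -1.14, 0.571103)–(-0.6308, -1.14, -1.435)  len=2.0061
  (v2,v4,v0) [-+-] → (-0.6308, 0.453698, -1.435)–(-0.6308, -1.14, -1.435)  len=1.5937
  (v1,v7,v3) [-+-] → (-0.6308, -0.453698, 1.435)–(-0.6308, 1.14, 1.435)  len=1.5937
  (v5,v1,v4) [+-+] → (-0.6308, -1.14, 1.435)–(-0.6308, -1.14, 0.571103)  len=0.8639
  (v5,v7,v1) [++-] → (-0.6308, -0.453698, 1.435)–(-0.6308, -1.14, 1.435)  len=0.6863
  (v3,v7,v2) [-+-] → (-0.6308, 1.14, 1.435)–(-0.6308, 1.14, -0.571103)  len=2.0061
  (v6,v4,v2) [++-] → (-0.6308, 0.453698, -1.435)–(-0.6308, 1.14, -1.435)  len=0.6863
  (v2,v7,v6) [-++] → (-0.6308, 1.14, -0.571103)–(-0.6308, 1.14, -1.435)  len=0.8639

Chained into 1 loop(s):
  loop 1: 8 segments, perimeter = 10.3000
Total perimeter = 10.300

loops=1 perimeter=10.300
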